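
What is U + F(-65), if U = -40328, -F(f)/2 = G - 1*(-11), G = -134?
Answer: -40082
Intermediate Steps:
F(f) = 246 (F(f) = -2*(-134 - 1*(-11)) = -2*(-134 + 11) = -2*(-123) = 246)
U + F(-65) = -40328 + 246 = -40082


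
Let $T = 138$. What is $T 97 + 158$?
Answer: $13544$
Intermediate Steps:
$T 97 + 158 = 138 \cdot 97 + 158 = 13386 + 158 = 13544$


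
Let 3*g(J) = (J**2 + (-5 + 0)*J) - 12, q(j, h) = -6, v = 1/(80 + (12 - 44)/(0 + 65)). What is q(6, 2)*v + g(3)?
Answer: -15699/2584 ≈ -6.0755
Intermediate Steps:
v = 65/5168 (v = 1/(80 - 32/65) = 1/(5168/65) = 65/5168 ≈ 0.012577)
g(J) = -4 - 5*J/3 + J**2/3 (g(J) = ((J**2 + (-5 + 0)*J) - 12)/3 = ((J**2 - 5*J) - 12)/3 = (-12 + J**2 - 5*J)/3 = -4 - 5*J/3 + J**2/3)
q(6, 2)*v + g(3) = -6*65/5168 + (-4 - 5/3*3 + (1/3)*3**2) = -195/2584 + (-4 - 5 + (1/3)*9) = -195/2584 + (-4 - 5 + 3) = -195/2584 - 6 = -15699/2584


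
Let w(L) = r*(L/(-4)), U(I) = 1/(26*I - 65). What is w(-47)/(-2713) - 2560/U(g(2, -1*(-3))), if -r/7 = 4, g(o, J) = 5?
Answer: -451442871/2713 ≈ -1.6640e+5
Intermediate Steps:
r = -28 (r = -7*4 = -28)
U(I) = 1/(-65 + 26*I)
w(L) = 7*L (w(L) = -28*L/(-4) = -28*L*(-1)/4 = -(-7)*L = 7*L)
w(-47)/(-2713) - 2560/U(g(2, -1*(-3))) = (7*(-47))/(-2713) - 2560/(1/(13*(-5 + 2*5))) = -329*(-1/2713) - 2560/(1/(13*(-5 + 10))) = 329/2713 - 2560/((1/13)/5) = 329/2713 - 2560/((1/13)*(⅕)) = 329/2713 - 2560/1/65 = 329/2713 - 2560*65 = 329/2713 - 166400 = -451442871/2713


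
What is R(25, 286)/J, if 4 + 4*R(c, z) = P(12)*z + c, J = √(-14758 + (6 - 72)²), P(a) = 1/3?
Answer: -349*I*√10402/124824 ≈ -0.28516*I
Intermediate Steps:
P(a) = ⅓
J = I*√10402 (J = √(-14758 + (-66)²) = √(-14758 + 4356) = √(-10402) = I*√10402 ≈ 101.99*I)
R(c, z) = -1 + c/4 + z/12 (R(c, z) = -1 + (z/3 + c)/4 = -1 + (c + z/3)/4 = -1 + (c/4 + z/12) = -1 + c/4 + z/12)
R(25, 286)/J = (-1 + (¼)*25 + (1/12)*286)/((I*√10402)) = (-1 + 25/4 + 143/6)*(-I*√10402/10402) = 349*(-I*√10402/10402)/12 = -349*I*√10402/124824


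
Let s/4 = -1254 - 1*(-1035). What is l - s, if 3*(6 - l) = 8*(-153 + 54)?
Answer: 1146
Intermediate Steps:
l = 270 (l = 6 - 8*(-153 + 54)/3 = 6 - 8*(-99)/3 = 6 - ⅓*(-792) = 6 + 264 = 270)
s = -876 (s = 4*(-1254 - 1*(-1035)) = 4*(-1254 + 1035) = 4*(-219) = -876)
l - s = 270 - 1*(-876) = 270 + 876 = 1146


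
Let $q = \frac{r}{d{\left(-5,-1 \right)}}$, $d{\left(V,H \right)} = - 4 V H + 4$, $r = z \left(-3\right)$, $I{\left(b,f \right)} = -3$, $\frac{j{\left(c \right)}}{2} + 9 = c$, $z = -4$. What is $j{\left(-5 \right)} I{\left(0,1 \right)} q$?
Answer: $-63$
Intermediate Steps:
$j{\left(c \right)} = -18 + 2 c$
$r = 12$ ($r = \left(-4\right) \left(-3\right) = 12$)
$d{\left(V,H \right)} = 4 - 4 H V$ ($d{\left(V,H \right)} = - 4 H V + 4 = 4 - 4 H V$)
$q = - \frac{3}{4}$ ($q = \frac{12}{4 - \left(-4\right) \left(-5\right)} = \frac{12}{4 - 20} = \frac{12}{-16} = 12 \left(- \frac{1}{16}\right) = - \frac{3}{4} \approx -0.75$)
$j{\left(-5 \right)} I{\left(0,1 \right)} q = \left(-18 + 2 \left(-5\right)\right) \left(-3\right) \left(- \frac{3}{4}\right) = \left(-18 - 10\right) \left(-3\right) \left(- \frac{3}{4}\right) = \left(-28\right) \left(-3\right) \left(- \frac{3}{4}\right) = 84 \left(- \frac{3}{4}\right) = -63$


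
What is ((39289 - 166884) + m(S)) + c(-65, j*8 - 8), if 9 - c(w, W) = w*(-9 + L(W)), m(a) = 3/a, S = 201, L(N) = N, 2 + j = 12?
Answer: -8273896/67 ≈ -1.2349e+5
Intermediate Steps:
j = 10 (j = -2 + 12 = 10)
c(w, W) = 9 - w*(-9 + W)
((39289 - 166884) + m(S)) + c(-65, j*8 - 8) = ((39289 - 166884) + 3/201) + (9 + 9*(-65) - 1*(10*8 - 8)*(-65)) = (-127595 + 3*(1/201)) + (9 - 585 - 1*(80 - 8)*(-65)) = (-127595 + 1/67) + (9 - 585 - 1*72*(-65)) = -8548864/67 + (9 - 585 + 4680) = -8548864/67 + 4104 = -8273896/67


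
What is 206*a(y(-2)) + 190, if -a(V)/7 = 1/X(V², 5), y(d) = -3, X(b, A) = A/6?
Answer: -7702/5 ≈ -1540.4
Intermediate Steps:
X(b, A) = A/6 (X(b, A) = A*(⅙) = A/6)
a(V) = -42/5 (a(V) = -7/((⅙)*5) = -7/⅚ = -7*6/5 = -42/5)
206*a(y(-2)) + 190 = 206*(-42/5) + 190 = -8652/5 + 190 = -7702/5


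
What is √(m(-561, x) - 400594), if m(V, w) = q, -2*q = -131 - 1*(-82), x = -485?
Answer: I*√1602278/2 ≈ 632.91*I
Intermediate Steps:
q = 49/2 (q = -(-131 - 1*(-82))/2 = -(-131 + 82)/2 = -½*(-49) = 49/2 ≈ 24.500)
m(V, w) = 49/2
√(m(-561, x) - 400594) = √(49/2 - 400594) = √(-801139/2) = I*√1602278/2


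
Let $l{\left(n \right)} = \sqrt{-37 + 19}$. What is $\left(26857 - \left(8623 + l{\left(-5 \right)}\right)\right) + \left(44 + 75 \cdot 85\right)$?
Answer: $24653 - 3 i \sqrt{2} \approx 24653.0 - 4.2426 i$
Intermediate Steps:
$l{\left(n \right)} = 3 i \sqrt{2}$ ($l{\left(n \right)} = \sqrt{-18} = 3 i \sqrt{2}$)
$\left(26857 - \left(8623 + l{\left(-5 \right)}\right)\right) + \left(44 + 75 \cdot 85\right) = \left(26857 - \left(8623 + 3 i \sqrt{2}\right)\right) + \left(44 + 75 \cdot 85\right) = \left(26857 - \left(8623 + 3 i \sqrt{2}\right)\right) + \left(44 + 6375\right) = \left(18234 - 3 i \sqrt{2}\right) + 6419 = 24653 - 3 i \sqrt{2}$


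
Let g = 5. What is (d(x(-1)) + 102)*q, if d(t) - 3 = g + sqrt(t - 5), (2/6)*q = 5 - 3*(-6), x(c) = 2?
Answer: 7590 + 69*I*sqrt(3) ≈ 7590.0 + 119.51*I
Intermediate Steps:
q = 69 (q = 3*(5 - 3*(-6)) = 3*(5 + 18) = 3*23 = 69)
d(t) = 8 + sqrt(-5 + t) (d(t) = 3 + (5 + sqrt(t - 5)) = 3 + (5 + sqrt(-5 + t)) = 8 + sqrt(-5 + t))
(d(x(-1)) + 102)*q = ((8 + sqrt(-5 + 2)) + 102)*69 = ((8 + sqrt(-3)) + 102)*69 = ((8 + I*sqrt(3)) + 102)*69 = (110 + I*sqrt(3))*69 = 7590 + 69*I*sqrt(3)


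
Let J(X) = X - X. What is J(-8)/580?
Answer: 0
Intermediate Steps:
J(X) = 0
J(-8)/580 = 0/580 = 0*(1/580) = 0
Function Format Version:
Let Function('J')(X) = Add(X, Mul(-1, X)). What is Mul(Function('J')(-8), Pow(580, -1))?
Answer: 0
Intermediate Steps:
Function('J')(X) = 0
Mul(Function('J')(-8), Pow(580, -1)) = Mul(0, Pow(580, -1)) = Mul(0, Rational(1, 580)) = 0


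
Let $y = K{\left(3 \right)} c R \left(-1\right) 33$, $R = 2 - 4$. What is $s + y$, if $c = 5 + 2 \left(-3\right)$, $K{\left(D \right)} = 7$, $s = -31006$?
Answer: $-31468$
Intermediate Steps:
$c = -1$ ($c = 5 - 6 = -1$)
$R = -2$
$y = -462$ ($y = 7 \left(-1\right) \left(-2\right) \left(-1\right) 33 = 7 \cdot 2 \left(-1\right) 33 = 7 \left(-2\right) 33 = \left(-14\right) 33 = -462$)
$s + y = -31006 - 462 = -31468$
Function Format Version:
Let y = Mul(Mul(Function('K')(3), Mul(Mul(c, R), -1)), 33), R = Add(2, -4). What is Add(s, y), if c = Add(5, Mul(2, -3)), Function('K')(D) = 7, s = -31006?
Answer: -31468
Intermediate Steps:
c = -1 (c = Add(5, -6) = -1)
R = -2
y = -462 (y = Mul(Mul(7, Mul(Mul(-1, -2), -1)), 33) = Mul(Mul(7, Mul(2, -1)), 33) = Mul(Mul(7, -2), 33) = Mul(-14, 33) = -462)
Add(s, y) = Add(-31006, -462) = -31468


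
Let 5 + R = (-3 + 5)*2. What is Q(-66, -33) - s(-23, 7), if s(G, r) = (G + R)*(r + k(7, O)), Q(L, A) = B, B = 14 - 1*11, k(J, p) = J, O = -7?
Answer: 339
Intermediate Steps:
B = 3 (B = 14 - 11 = 3)
Q(L, A) = 3
R = -1 (R = -5 + (-3 + 5)*2 = -5 + 2*2 = -5 + 4 = -1)
s(G, r) = (-1 + G)*(7 + r) (s(G, r) = (G - 1)*(r + 7) = (-1 + G)*(7 + r))
Q(-66, -33) - s(-23, 7) = 3 - (-7 - 1*7 + 7*(-23) - 23*7) = 3 - (-7 - 7 - 161 - 161) = 3 - 1*(-336) = 3 + 336 = 339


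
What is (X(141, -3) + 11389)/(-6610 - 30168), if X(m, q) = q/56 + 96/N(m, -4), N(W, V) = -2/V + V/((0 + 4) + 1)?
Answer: -16753/55664 ≈ -0.30097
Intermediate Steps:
N(W, V) = -2/V + V/5 (N(W, V) = -2/V + V/(4 + 1) = -2/V + V/5)
X(m, q) = -320 + q/56 (X(m, q) = q/56 + 96/(-2/(-4) + (⅕)*(-4)) = q*(1/56) + 96/(-2*(-¼) - ⅘) = q/56 + 96/(½ - ⅘) = q/56 + 96/(-3/10) = q/56 + 96*(-10/3) = q/56 - 320 = -320 + q/56)
(X(141, -3) + 11389)/(-6610 - 30168) = ((-320 + (1/56)*(-3)) + 11389)/(-6610 - 30168) = ((-320 - 3/56) + 11389)/(-36778) = (-17923/56 + 11389)*(-1/36778) = (619861/56)*(-1/36778) = -16753/55664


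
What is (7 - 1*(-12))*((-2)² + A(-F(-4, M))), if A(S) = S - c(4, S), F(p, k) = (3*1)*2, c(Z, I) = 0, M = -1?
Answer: -38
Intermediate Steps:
F(p, k) = 6 (F(p, k) = 3*2 = 6)
A(S) = S (A(S) = S - 1*0 = S + 0 = S)
(7 - 1*(-12))*((-2)² + A(-F(-4, M))) = (7 - 1*(-12))*((-2)² - 1*6) = (7 + 12)*(4 - 6) = 19*(-2) = -38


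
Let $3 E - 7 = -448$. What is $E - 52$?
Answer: $-199$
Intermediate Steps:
$E = -147$ ($E = \frac{7}{3} + \frac{1}{3} \left(-448\right) = \frac{7}{3} - \frac{448}{3} = -147$)
$E - 52 = -147 - 52 = -199$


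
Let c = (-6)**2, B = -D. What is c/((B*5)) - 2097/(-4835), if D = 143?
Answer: 265059/691405 ≈ 0.38336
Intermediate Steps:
B = -143 (B = -1*143 = -143)
c = 36
c/((B*5)) - 2097/(-4835) = 36/((-143*5)) - 2097/(-4835) = 36/(-715) - 2097*(-1/4835) = 36*(-1/715) + 2097/4835 = -36/715 + 2097/4835 = 265059/691405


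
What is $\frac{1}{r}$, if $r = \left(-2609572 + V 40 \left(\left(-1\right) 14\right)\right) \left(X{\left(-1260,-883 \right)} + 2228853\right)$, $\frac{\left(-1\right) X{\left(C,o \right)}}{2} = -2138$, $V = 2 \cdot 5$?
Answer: $- \frac{1}{5840016433188} \approx -1.7123 \cdot 10^{-13}$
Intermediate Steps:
$V = 10$
$X{\left(C,o \right)} = 4276$ ($X{\left(C,o \right)} = \left(-2\right) \left(-2138\right) = 4276$)
$r = -5840016433188$ ($r = \left(-2609572 + 10 \cdot 40 \left(\left(-1\right) 14\right)\right) \left(4276 + 2228853\right) = \left(-2609572 + 400 \left(-14\right)\right) 2233129 = \left(-2609572 - 5600\right) 2233129 = \left(-2615172\right) 2233129 = -5840016433188$)
$\frac{1}{r} = \frac{1}{-5840016433188} = - \frac{1}{5840016433188}$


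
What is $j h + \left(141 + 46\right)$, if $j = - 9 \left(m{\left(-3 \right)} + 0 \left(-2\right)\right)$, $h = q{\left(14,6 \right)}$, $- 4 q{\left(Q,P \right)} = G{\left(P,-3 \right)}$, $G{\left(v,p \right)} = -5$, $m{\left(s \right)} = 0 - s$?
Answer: $\frac{613}{4} \approx 153.25$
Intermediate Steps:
$m{\left(s \right)} = - s$
$q{\left(Q,P \right)} = \frac{5}{4}$ ($q{\left(Q,P \right)} = \left(- \frac{1}{4}\right) \left(-5\right) = \frac{5}{4}$)
$h = \frac{5}{4} \approx 1.25$
$j = -27$ ($j = - 9 \left(\left(-1\right) \left(-3\right) + 0 \left(-2\right)\right) = - 9 \left(3 + 0\right) = \left(-9\right) 3 = -27$)
$j h + \left(141 + 46\right) = \left(-27\right) \frac{5}{4} + \left(141 + 46\right) = - \frac{135}{4} + 187 = \frac{613}{4}$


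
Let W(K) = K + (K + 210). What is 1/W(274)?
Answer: 1/758 ≈ 0.0013193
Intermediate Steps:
W(K) = 210 + 2*K (W(K) = K + (210 + K) = 210 + 2*K)
1/W(274) = 1/(210 + 2*274) = 1/(210 + 548) = 1/758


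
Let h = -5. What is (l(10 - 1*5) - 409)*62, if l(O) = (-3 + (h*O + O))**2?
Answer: 7440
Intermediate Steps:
l(O) = (-3 - 4*O)**2 (l(O) = (-3 + (-5*O + O))**2 = (-3 - 4*O)**2)
(l(10 - 1*5) - 409)*62 = ((3 + 4*(10 - 1*5))**2 - 409)*62 = ((3 + 4*(10 - 5))**2 - 409)*62 = ((3 + 4*5)**2 - 409)*62 = ((3 + 20)**2 - 409)*62 = (23**2 - 409)*62 = (529 - 409)*62 = 120*62 = 7440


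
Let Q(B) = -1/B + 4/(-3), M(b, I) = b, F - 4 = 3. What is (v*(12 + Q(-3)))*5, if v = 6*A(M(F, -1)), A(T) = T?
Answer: 2310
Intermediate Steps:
F = 7 (F = 4 + 3 = 7)
v = 42 (v = 6*7 = 42)
Q(B) = -4/3 - 1/B (Q(B) = -1/B + 4*(-⅓) = -1/B - 4/3 = -4/3 - 1/B)
(v*(12 + Q(-3)))*5 = (42*(12 + (-4/3 - 1/(-3))))*5 = (42*(12 + (-4/3 - 1*(-⅓))))*5 = (42*(12 + (-4/3 + ⅓)))*5 = (42*(12 - 1))*5 = (42*11)*5 = 462*5 = 2310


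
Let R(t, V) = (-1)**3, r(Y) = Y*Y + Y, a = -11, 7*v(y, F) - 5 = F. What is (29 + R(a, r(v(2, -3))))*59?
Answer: 1652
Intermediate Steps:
v(y, F) = 5/7 + F/7
r(Y) = Y + Y**2 (r(Y) = Y**2 + Y = Y + Y**2)
R(t, V) = -1
(29 + R(a, r(v(2, -3))))*59 = (29 - 1)*59 = 28*59 = 1652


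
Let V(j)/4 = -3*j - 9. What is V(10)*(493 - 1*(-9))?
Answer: -78312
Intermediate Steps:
V(j) = -36 - 12*j (V(j) = 4*(-3*j - 9) = 4*(-9 - 3*j) = -36 - 12*j)
V(10)*(493 - 1*(-9)) = (-36 - 12*10)*(493 - 1*(-9)) = (-36 - 120)*(493 + 9) = -156*502 = -78312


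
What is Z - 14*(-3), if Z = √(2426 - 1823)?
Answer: 42 + 3*√67 ≈ 66.556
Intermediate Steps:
Z = 3*√67 (Z = √603 = 3*√67 ≈ 24.556)
Z - 14*(-3) = 3*√67 - 14*(-3) = 3*√67 + 42 = 42 + 3*√67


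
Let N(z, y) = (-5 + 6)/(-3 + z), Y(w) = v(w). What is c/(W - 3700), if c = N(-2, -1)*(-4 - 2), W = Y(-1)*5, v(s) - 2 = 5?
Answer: -6/18325 ≈ -0.00032742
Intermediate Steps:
v(s) = 7 (v(s) = 2 + 5 = 7)
Y(w) = 7
N(z, y) = 1/(-3 + z)
W = 35 (W = 7*5 = 35)
c = 6/5 (c = (-4 - 2)/(-3 - 2) = -6/(-5) = -⅕*(-6) = 6/5 ≈ 1.2000)
c/(W - 3700) = (6/5)/(35 - 3700) = (6/5)/(-3665) = -1/3665*6/5 = -6/18325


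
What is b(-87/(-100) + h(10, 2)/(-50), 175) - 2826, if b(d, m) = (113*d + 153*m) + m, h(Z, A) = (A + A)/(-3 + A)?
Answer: 484627/20 ≈ 24231.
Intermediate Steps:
h(Z, A) = 2*A/(-3 + A) (h(Z, A) = (2*A)/(-3 + A) = 2*A/(-3 + A))
b(d, m) = 113*d + 154*m
b(-87/(-100) + h(10, 2)/(-50), 175) - 2826 = (113*(-87/(-100) + (2*2/(-3 + 2))/(-50)) + 154*175) - 2826 = (113*(-87*(-1/100) + (2*2/(-1))*(-1/50)) + 26950) - 2826 = (113*(87/100 + (2*2*(-1))*(-1/50)) + 26950) - 2826 = (113*(87/100 - 4*(-1/50)) + 26950) - 2826 = (113*(87/100 + 2/25) + 26950) - 2826 = (113*(19/20) + 26950) - 2826 = (2147/20 + 26950) - 2826 = 541147/20 - 2826 = 484627/20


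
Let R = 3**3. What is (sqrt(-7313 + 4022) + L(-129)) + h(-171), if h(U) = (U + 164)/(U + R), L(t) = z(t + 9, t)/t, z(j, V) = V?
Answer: 151/144 + I*sqrt(3291) ≈ 1.0486 + 57.367*I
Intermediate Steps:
R = 27
L(t) = 1 (L(t) = t/t = 1)
h(U) = (164 + U)/(27 + U) (h(U) = (U + 164)/(U + 27) = (164 + U)/(27 + U))
(sqrt(-7313 + 4022) + L(-129)) + h(-171) = (sqrt(-7313 + 4022) + 1) + (164 - 171)/(27 - 171) = (sqrt(-3291) + 1) - 7/(-144) = (I*sqrt(3291) + 1) - 1/144*(-7) = (1 + I*sqrt(3291)) + 7/144 = 151/144 + I*sqrt(3291)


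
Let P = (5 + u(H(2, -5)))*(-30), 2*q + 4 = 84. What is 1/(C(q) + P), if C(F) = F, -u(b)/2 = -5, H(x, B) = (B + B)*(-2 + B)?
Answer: -1/410 ≈ -0.0024390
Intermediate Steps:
H(x, B) = 2*B*(-2 + B) (H(x, B) = (2*B)*(-2 + B) = 2*B*(-2 + B))
q = 40 (q = -2 + (½)*84 = -2 + 42 = 40)
u(b) = 10 (u(b) = -2*(-5) = 10)
P = -450 (P = (5 + 10)*(-30) = 15*(-30) = -450)
1/(C(q) + P) = 1/(40 - 450) = 1/(-410) = -1/410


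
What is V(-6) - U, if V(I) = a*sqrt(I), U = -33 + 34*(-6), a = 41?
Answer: 237 + 41*I*sqrt(6) ≈ 237.0 + 100.43*I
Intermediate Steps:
U = -237 (U = -33 - 204 = -237)
V(I) = 41*sqrt(I)
V(-6) - U = 41*sqrt(-6) - 1*(-237) = 41*(I*sqrt(6)) + 237 = 41*I*sqrt(6) + 237 = 237 + 41*I*sqrt(6)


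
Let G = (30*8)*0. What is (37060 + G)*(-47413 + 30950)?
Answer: -610118780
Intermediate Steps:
G = 0 (G = 240*0 = 0)
(37060 + G)*(-47413 + 30950) = (37060 + 0)*(-47413 + 30950) = 37060*(-16463) = -610118780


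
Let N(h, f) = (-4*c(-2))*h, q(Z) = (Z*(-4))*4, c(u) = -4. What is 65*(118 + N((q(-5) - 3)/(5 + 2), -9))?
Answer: 19110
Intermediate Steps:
q(Z) = -16*Z (q(Z) = -4*Z*4 = -16*Z)
N(h, f) = 16*h (N(h, f) = (-4*(-4))*h = 16*h)
65*(118 + N((q(-5) - 3)/(5 + 2), -9)) = 65*(118 + 16*((-16*(-5) - 3)/(5 + 2))) = 65*(118 + 16*((80 - 3)/7)) = 65*(118 + 16*(77*(⅐))) = 65*(118 + 16*11) = 65*(118 + 176) = 65*294 = 19110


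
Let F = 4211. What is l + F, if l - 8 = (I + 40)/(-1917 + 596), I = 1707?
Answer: 5571552/1321 ≈ 4217.7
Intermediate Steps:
l = 8821/1321 (l = 8 + (1707 + 40)/(-1917 + 596) = 8 + 1747/(-1321) = 8 + 1747*(-1/1321) = 8 - 1747/1321 = 8821/1321 ≈ 6.6775)
l + F = 8821/1321 + 4211 = 5571552/1321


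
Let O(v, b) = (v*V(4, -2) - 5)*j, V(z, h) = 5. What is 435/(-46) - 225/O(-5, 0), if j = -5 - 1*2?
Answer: -1695/161 ≈ -10.528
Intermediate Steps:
j = -7 (j = -5 - 2 = -7)
O(v, b) = 35 - 35*v (O(v, b) = (v*5 - 5)*(-7) = (5*v - 5)*(-7) = (-5 + 5*v)*(-7) = 35 - 35*v)
435/(-46) - 225/O(-5, 0) = 435/(-46) - 225/(35 - 35*(-5)) = 435*(-1/46) - 225/(35 + 175) = -435/46 - 225/210 = -435/46 - 225*1/210 = -435/46 - 15/14 = -1695/161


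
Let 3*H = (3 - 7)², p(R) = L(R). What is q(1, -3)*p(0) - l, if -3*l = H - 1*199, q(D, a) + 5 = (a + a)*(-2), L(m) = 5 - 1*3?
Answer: -455/9 ≈ -50.556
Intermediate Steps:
L(m) = 2 (L(m) = 5 - 3 = 2)
p(R) = 2
H = 16/3 (H = (3 - 7)²/3 = (⅓)*(-4)² = (⅓)*16 = 16/3 ≈ 5.3333)
q(D, a) = -5 - 4*a (q(D, a) = -5 + (a + a)*(-2) = -5 + (2*a)*(-2) = -5 - 4*a)
l = 581/9 (l = -(16/3 - 1*199)/3 = -(16/3 - 199)/3 = -⅓*(-581/3) = 581/9 ≈ 64.556)
q(1, -3)*p(0) - l = (-5 - 4*(-3))*2 - 1*581/9 = (-5 + 12)*2 - 581/9 = 7*2 - 581/9 = 14 - 581/9 = -455/9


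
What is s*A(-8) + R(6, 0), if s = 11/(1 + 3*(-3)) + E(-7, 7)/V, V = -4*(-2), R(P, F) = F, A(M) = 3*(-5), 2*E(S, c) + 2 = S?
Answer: 465/16 ≈ 29.063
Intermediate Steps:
E(S, c) = -1 + S/2
A(M) = -15
V = 8
s = -31/16 (s = 11/(1 + 3*(-3)) + (-1 + (½)*(-7))/8 = 11/(1 - 9) + (-1 - 7/2)*(⅛) = 11/(-8) - 9/2*⅛ = 11*(-⅛) - 9/16 = -11/8 - 9/16 = -31/16 ≈ -1.9375)
s*A(-8) + R(6, 0) = -31/16*(-15) + 0 = 465/16 + 0 = 465/16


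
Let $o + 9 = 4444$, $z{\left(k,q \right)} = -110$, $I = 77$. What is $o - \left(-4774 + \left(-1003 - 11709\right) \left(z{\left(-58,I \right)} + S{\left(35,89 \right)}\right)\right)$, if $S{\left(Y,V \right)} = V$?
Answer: $-257743$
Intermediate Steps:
$o = 4435$ ($o = -9 + 4444 = 4435$)
$o - \left(-4774 + \left(-1003 - 11709\right) \left(z{\left(-58,I \right)} + S{\left(35,89 \right)}\right)\right) = 4435 - \left(-4774 + \left(-1003 - 11709\right) \left(-110 + 89\right)\right) = 4435 - \left(-4774 - -266952\right) = 4435 - \left(-4774 + 266952\right) = 4435 - 262178 = -257743$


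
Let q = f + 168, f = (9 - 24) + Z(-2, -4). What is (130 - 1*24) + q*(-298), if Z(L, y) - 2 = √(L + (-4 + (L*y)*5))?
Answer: -46084 - 298*√34 ≈ -47822.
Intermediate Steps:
Z(L, y) = 2 + √(-4 + L + 5*L*y) (Z(L, y) = 2 + √(L + (-4 + (L*y)*5)) = 2 + √(L + (-4 + 5*L*y)) = 2 + √(-4 + L + 5*L*y))
f = -13 + √34 (f = (9 - 24) + (2 + √(-4 - 2 + 5*(-2)*(-4))) = -15 + (2 + √(-4 - 2 + 40)) = -15 + (2 + √34) = -13 + √34 ≈ -7.1691)
q = 155 + √34 (q = (-13 + √34) + 168 = 155 + √34 ≈ 160.83)
(130 - 1*24) + q*(-298) = (130 - 1*24) + (155 + √34)*(-298) = (130 - 24) + (-46190 - 298*√34) = 106 + (-46190 - 298*√34) = -46084 - 298*√34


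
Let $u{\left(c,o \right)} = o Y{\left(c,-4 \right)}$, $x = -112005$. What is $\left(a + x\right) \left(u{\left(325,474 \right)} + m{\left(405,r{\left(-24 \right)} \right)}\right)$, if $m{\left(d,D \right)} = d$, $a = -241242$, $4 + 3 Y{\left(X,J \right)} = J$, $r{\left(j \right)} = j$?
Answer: $303439173$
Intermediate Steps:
$Y{\left(X,J \right)} = - \frac{4}{3} + \frac{J}{3}$
$u{\left(c,o \right)} = - \frac{8 o}{3}$ ($u{\left(c,o \right)} = o \left(- \frac{4}{3} + \frac{1}{3} \left(-4\right)\right) = o \left(- \frac{4}{3} - \frac{4}{3}\right) = o \left(- \frac{8}{3}\right) = - \frac{8 o}{3}$)
$\left(a + x\right) \left(u{\left(325,474 \right)} + m{\left(405,r{\left(-24 \right)} \right)}\right) = \left(-241242 - 112005\right) \left(\left(- \frac{8}{3}\right) 474 + 405\right) = - 353247 \left(-1264 + 405\right) = \left(-353247\right) \left(-859\right) = 303439173$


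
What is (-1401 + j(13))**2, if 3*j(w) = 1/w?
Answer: 2985311044/1521 ≈ 1.9627e+6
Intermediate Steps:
j(w) = 1/(3*w)
(-1401 + j(13))**2 = (-1401 + (1/3)/13)**2 = (-1401 + (1/3)*(1/13))**2 = (-1401 + 1/39)**2 = (-54638/39)**2 = 2985311044/1521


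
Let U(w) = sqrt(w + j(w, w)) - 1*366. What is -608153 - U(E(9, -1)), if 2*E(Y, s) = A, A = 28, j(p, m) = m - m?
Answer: -607787 - sqrt(14) ≈ -6.0779e+5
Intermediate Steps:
j(p, m) = 0
E(Y, s) = 14 (E(Y, s) = (1/2)*28 = 14)
U(w) = -366 + sqrt(w) (U(w) = sqrt(w + 0) - 1*366 = sqrt(w) - 366 = -366 + sqrt(w))
-608153 - U(E(9, -1)) = -608153 - (-366 + sqrt(14)) = -608153 + (366 - sqrt(14)) = -607787 - sqrt(14)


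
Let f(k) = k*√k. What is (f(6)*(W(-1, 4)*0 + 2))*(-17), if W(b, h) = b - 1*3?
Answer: -204*√6 ≈ -499.70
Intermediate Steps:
W(b, h) = -3 + b (W(b, h) = b - 3 = -3 + b)
f(k) = k^(3/2)
(f(6)*(W(-1, 4)*0 + 2))*(-17) = (6^(3/2)*((-3 - 1)*0 + 2))*(-17) = ((6*√6)*(-4*0 + 2))*(-17) = ((6*√6)*(0 + 2))*(-17) = ((6*√6)*2)*(-17) = (12*√6)*(-17) = -204*√6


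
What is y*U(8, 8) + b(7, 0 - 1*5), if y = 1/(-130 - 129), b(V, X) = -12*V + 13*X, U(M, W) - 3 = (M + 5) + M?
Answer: -38615/259 ≈ -149.09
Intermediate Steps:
U(M, W) = 8 + 2*M (U(M, W) = 3 + ((M + 5) + M) = 3 + ((5 + M) + M) = 3 + (5 + 2*M) = 8 + 2*M)
y = -1/259 (y = 1/(-259) = -1/259 ≈ -0.0038610)
y*U(8, 8) + b(7, 0 - 1*5) = -(8 + 2*8)/259 + (-12*7 + 13*(0 - 1*5)) = -(8 + 16)/259 + (-84 + 13*(0 - 5)) = -1/259*24 + (-84 + 13*(-5)) = -24/259 + (-84 - 65) = -24/259 - 149 = -38615/259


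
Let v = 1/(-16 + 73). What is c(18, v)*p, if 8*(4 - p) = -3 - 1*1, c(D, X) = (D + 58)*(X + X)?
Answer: 12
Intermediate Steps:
v = 1/57 ≈ 0.017544
c(D, X) = 2*X*(58 + D) (c(D, X) = (58 + D)*(2*X) = 2*X*(58 + D))
p = 9/2 (p = 4 - (-3 - 1*1)/8 = 4 - (-3 - 1)/8 = 4 - ⅛*(-4) = 4 + ½ = 9/2 ≈ 4.5000)
c(18, v)*p = (2*(1/57)*(58 + 18))*(9/2) = (2*(1/57)*76)*(9/2) = (8/3)*(9/2) = 12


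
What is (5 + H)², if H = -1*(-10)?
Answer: 225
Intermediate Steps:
H = 10
(5 + H)² = (5 + 10)² = 15² = 225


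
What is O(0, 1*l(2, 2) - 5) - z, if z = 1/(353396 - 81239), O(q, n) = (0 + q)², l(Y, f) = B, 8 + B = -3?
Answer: -1/272157 ≈ -3.6744e-6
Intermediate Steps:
B = -11 (B = -8 - 3 = -11)
l(Y, f) = -11
O(q, n) = q²
z = 1/272157 ≈ 3.6744e-6
O(0, 1*l(2, 2) - 5) - z = 0² - 1*1/272157 = 0 - 1/272157 = -1/272157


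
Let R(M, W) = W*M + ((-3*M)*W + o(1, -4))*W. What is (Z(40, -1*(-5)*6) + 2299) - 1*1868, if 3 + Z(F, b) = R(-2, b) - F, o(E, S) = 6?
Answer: 5908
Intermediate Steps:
R(M, W) = M*W + W*(6 - 3*M*W) (R(M, W) = W*M + ((-3*M)*W + 6)*W = M*W + (-3*M*W + 6)*W = M*W + (6 - 3*M*W)*W = M*W + W*(6 - 3*M*W))
Z(F, b) = -3 - F + b*(4 + 6*b) (Z(F, b) = -3 + (b*(6 - 2 - 3*(-2)*b) - F) = -3 + (b*(6 - 2 + 6*b) - F) = -3 + (b*(4 + 6*b) - F) = -3 + (-F + b*(4 + 6*b)) = -3 - F + b*(4 + 6*b))
(Z(40, -1*(-5)*6) + 2299) - 1*1868 = ((-3 - 1*40 + 2*(-1*(-5)*6)*(2 + 3*(-1*(-5)*6))) + 2299) - 1*1868 = ((-3 - 40 + 2*(5*6)*(2 + 3*(5*6))) + 2299) - 1868 = ((-3 - 40 + 2*30*(2 + 3*30)) + 2299) - 1868 = ((-3 - 40 + 2*30*(2 + 90)) + 2299) - 1868 = ((-3 - 40 + 2*30*92) + 2299) - 1868 = ((-3 - 40 + 5520) + 2299) - 1868 = (5477 + 2299) - 1868 = 7776 - 1868 = 5908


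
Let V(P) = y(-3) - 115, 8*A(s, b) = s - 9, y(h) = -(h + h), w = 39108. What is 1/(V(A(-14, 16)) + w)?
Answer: 1/38999 ≈ 2.5642e-5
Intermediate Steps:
y(h) = -2*h
A(s, b) = -9/8 + s/8 (A(s, b) = (s - 9)/8 = (-9 + s)/8 = -9/8 + s/8)
V(P) = -109 (V(P) = -2*(-3) - 115 = 6 - 115 = -109)
1/(V(A(-14, 16)) + w) = 1/(-109 + 39108) = 1/38999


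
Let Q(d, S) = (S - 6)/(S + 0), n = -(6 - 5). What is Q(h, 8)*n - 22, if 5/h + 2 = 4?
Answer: -89/4 ≈ -22.250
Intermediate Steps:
h = 5/2 (h = 5/(-2 + 4) = 5/2 ≈ 2.5000)
n = -1 (n = -1*1 = -1)
Q(d, S) = (-6 + S)/S
Q(h, 8)*n - 22 = ((-6 + 8)/8)*(-1) - 22 = ((⅛)*2)*(-1) - 22 = (¼)*(-1) - 22 = -¼ - 22 = -89/4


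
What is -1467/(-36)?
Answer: 163/4 ≈ 40.750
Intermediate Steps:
-1467/(-36) = -1/36*(-1467) = 163/4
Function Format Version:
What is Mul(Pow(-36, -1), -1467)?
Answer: Rational(163, 4) ≈ 40.750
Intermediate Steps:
Mul(Pow(-36, -1), -1467) = Mul(Rational(-1, 36), -1467) = Rational(163, 4)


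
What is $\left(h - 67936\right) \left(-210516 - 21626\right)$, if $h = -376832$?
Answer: $103249333056$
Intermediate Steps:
$\left(h - 67936\right) \left(-210516 - 21626\right) = \left(-376832 - 67936\right) \left(-210516 - 21626\right) = \left(-444768\right) \left(-232142\right) = 103249333056$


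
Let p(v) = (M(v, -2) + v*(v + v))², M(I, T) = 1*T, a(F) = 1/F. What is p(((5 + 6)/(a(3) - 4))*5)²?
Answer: 40282095616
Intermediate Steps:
a(F) = 1/F
M(I, T) = T
p(v) = (-2 + 2*v²)² (p(v) = (-2 + v*(v + v))² = (-2 + v*(2*v))² = (-2 + 2*v²)²)
p(((5 + 6)/(a(3) - 4))*5)² = (4*(-1 + (((5 + 6)/(1/3 - 4))*5)²)²)² = (4*(-1 + ((11/(⅓ - 4))*5)²)²)² = (4*(-1 + ((11/(-11/3))*5)²)²)² = (4*(-1 + ((11*(-3/11))*5)²)²)² = (4*(-1 + (-3*5)²)²)² = (4*(-1 + (-15)²)²)² = (4*(-1 + 225)²)² = (4*224²)² = (4*50176)² = 200704² = 40282095616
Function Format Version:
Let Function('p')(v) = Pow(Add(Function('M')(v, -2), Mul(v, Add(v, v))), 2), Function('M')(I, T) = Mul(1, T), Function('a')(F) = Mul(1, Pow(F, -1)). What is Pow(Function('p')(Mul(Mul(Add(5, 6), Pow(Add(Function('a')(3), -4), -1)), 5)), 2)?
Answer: 40282095616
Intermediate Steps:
Function('a')(F) = Pow(F, -1)
Function('M')(I, T) = T
Function('p')(v) = Pow(Add(-2, Mul(2, Pow(v, 2))), 2) (Function('p')(v) = Pow(Add(-2, Mul(v, Add(v, v))), 2) = Pow(Add(-2, Mul(v, Mul(2, v))), 2) = Pow(Add(-2, Mul(2, Pow(v, 2))), 2))
Pow(Function('p')(Mul(Mul(Add(5, 6), Pow(Add(Function('a')(3), -4), -1)), 5)), 2) = Pow(Mul(4, Pow(Add(-1, Pow(Mul(Mul(Add(5, 6), Pow(Add(Pow(3, -1), -4), -1)), 5), 2)), 2)), 2) = Pow(Mul(4, Pow(Add(-1, Pow(Mul(Mul(11, Pow(Add(Rational(1, 3), -4), -1)), 5), 2)), 2)), 2) = Pow(Mul(4, Pow(Add(-1, Pow(Mul(Mul(11, Pow(Rational(-11, 3), -1)), 5), 2)), 2)), 2) = Pow(Mul(4, Pow(Add(-1, Pow(Mul(Mul(11, Rational(-3, 11)), 5), 2)), 2)), 2) = Pow(Mul(4, Pow(Add(-1, Pow(Mul(-3, 5), 2)), 2)), 2) = Pow(Mul(4, Pow(Add(-1, Pow(-15, 2)), 2)), 2) = Pow(Mul(4, Pow(Add(-1, 225), 2)), 2) = Pow(Mul(4, Pow(224, 2)), 2) = Pow(Mul(4, 50176), 2) = Pow(200704, 2) = 40282095616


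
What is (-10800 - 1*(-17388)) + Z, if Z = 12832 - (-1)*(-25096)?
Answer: -5676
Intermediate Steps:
Z = -12264 (Z = 12832 - 1*25096 = 12832 - 25096 = -12264)
(-10800 - 1*(-17388)) + Z = (-10800 - 1*(-17388)) - 12264 = (-10800 + 17388) - 12264 = 6588 - 12264 = -5676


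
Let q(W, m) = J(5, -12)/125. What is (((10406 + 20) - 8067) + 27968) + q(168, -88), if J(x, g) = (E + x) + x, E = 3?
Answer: 3790888/125 ≈ 30327.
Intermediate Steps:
J(x, g) = 3 + 2*x (J(x, g) = (3 + x) + x = 3 + 2*x)
q(W, m) = 13/125 (q(W, m) = (3 + 2*5)/125 = (3 + 10)*(1/125) = 13*(1/125) = 13/125)
(((10406 + 20) - 8067) + 27968) + q(168, -88) = (((10406 + 20) - 8067) + 27968) + 13/125 = ((10426 - 8067) + 27968) + 13/125 = (2359 + 27968) + 13/125 = 30327 + 13/125 = 3790888/125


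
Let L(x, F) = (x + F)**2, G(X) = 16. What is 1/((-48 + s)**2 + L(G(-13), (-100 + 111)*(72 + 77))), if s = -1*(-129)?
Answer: 1/2745586 ≈ 3.6422e-7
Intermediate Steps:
s = 129
L(x, F) = (F + x)**2
1/((-48 + s)**2 + L(G(-13), (-100 + 111)*(72 + 77))) = 1/((-48 + 129)**2 + ((-100 + 111)*(72 + 77) + 16)**2) = 1/(81**2 + (11*149 + 16)**2) = 1/(6561 + (1639 + 16)**2) = 1/(6561 + 1655**2) = 1/(6561 + 2739025) = 1/2745586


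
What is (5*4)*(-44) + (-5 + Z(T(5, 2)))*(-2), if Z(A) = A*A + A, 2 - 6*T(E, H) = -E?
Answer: -15751/18 ≈ -875.06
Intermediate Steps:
T(E, H) = ⅓ + E/6 (T(E, H) = ⅓ - (-1)*E*1/6 = ⅓ - (-1)*E/6 = ⅓ + E/6)
Z(A) = A + A² (Z(A) = A² + A = A + A²)
(5*4)*(-44) + (-5 + Z(T(5, 2)))*(-2) = (5*4)*(-44) + (-5 + (⅓ + (⅙)*5)*(1 + (⅓ + (⅙)*5)))*(-2) = 20*(-44) + (-5 + (⅓ + ⅚)*(1 + (⅓ + ⅚)))*(-2) = -880 + (-5 + 7*(1 + 7/6)/6)*(-2) = -880 + (-5 + (7/6)*(13/6))*(-2) = -880 + (-5 + 91/36)*(-2) = -880 - 89/36*(-2) = -880 + 89/18 = -15751/18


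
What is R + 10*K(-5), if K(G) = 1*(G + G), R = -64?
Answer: -164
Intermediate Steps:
K(G) = 2*G (K(G) = 1*(2*G) = 2*G)
R + 10*K(-5) = -64 + 10*(2*(-5)) = -64 + 10*(-10) = -64 - 100 = -164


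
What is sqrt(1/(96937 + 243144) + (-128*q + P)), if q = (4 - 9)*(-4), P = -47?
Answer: I*sqrt(301512810324446)/340081 ≈ 51.059*I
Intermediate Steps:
q = 20 (q = -5*(-4) = 20)
sqrt(1/(96937 + 243144) + (-128*q + P)) = sqrt(1/(96937 + 243144) + (-128*20 - 47)) = sqrt(1/340081 + (-2560 - 47)) = sqrt(1/340081 - 2607) = sqrt(-886591166/340081) = I*sqrt(301512810324446)/340081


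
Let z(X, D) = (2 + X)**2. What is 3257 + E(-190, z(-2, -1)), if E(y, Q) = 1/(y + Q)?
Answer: 618829/190 ≈ 3257.0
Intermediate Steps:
E(y, Q) = 1/(Q + y)
3257 + E(-190, z(-2, -1)) = 3257 + 1/((2 - 2)**2 - 190) = 3257 + 1/(0**2 - 190) = 3257 + 1/(0 - 190) = 3257 + 1/(-190) = 3257 - 1/190 = 618829/190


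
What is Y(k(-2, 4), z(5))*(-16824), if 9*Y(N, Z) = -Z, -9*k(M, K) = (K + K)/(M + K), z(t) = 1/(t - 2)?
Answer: 5608/9 ≈ 623.11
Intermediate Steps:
z(t) = 1/(-2 + t)
k(M, K) = -2*K/(9*(K + M)) (k(M, K) = -(K + K)/(9*(M + K)) = -2*K/(9*(K + M)))
Y(N, Z) = -Z/9 (Y(N, Z) = (-Z)/9 = -Z/9)
Y(k(-2, 4), z(5))*(-16824) = -1/(9*(-2 + 5))*(-16824) = -⅑/3*(-16824) = -⅑*⅓*(-16824) = -1/27*(-16824) = 5608/9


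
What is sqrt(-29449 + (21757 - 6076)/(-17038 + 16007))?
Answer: 40*I*sqrt(19574566)/1031 ≈ 171.65*I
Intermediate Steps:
sqrt(-29449 + (21757 - 6076)/(-17038 + 16007)) = sqrt(-29449 + 15681/(-1031)) = sqrt(-29449 + 15681*(-1/1031)) = sqrt(-29449 - 15681/1031) = sqrt(-30377600/1031) = 40*I*sqrt(19574566)/1031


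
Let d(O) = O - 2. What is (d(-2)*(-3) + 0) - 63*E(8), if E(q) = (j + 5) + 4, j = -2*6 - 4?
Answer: 453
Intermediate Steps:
d(O) = -2 + O
j = -16 (j = -12 - 4 = -16)
E(q) = -7 (E(q) = (-16 + 5) + 4 = -11 + 4 = -7)
(d(-2)*(-3) + 0) - 63*E(8) = ((-2 - 2)*(-3) + 0) - 63*(-7) = (-4*(-3) + 0) + 441 = (12 + 0) + 441 = 12 + 441 = 453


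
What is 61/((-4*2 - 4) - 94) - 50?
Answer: -5361/106 ≈ -50.575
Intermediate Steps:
61/((-4*2 - 4) - 94) - 50 = 61/((-8 - 4) - 94) - 50 = 61/(-12 - 94) - 50 = 61/(-106) - 50 = -1/106*61 - 50 = -61/106 - 50 = -5361/106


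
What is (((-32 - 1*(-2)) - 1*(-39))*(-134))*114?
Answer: -137484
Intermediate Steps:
(((-32 - 1*(-2)) - 1*(-39))*(-134))*114 = (((-32 + 2) + 39)*(-134))*114 = ((-30 + 39)*(-134))*114 = (9*(-134))*114 = -1206*114 = -137484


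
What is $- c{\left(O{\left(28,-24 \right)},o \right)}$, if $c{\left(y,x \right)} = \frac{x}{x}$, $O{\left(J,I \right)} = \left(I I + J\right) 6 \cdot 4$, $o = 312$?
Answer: $-1$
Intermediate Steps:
$O{\left(J,I \right)} = 24 J + 24 I^{2}$ ($O{\left(J,I \right)} = \left(I^{2} + J\right) 6 \cdot 4 = \left(J + I^{2}\right) 6 \cdot 4 = \left(6 J + 6 I^{2}\right) 4 = 24 J + 24 I^{2}$)
$c{\left(y,x \right)} = 1$
$- c{\left(O{\left(28,-24 \right)},o \right)} = \left(-1\right) 1 = -1$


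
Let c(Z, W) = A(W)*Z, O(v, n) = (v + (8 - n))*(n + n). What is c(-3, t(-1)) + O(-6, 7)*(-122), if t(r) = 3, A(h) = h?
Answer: 8531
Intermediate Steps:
O(v, n) = 2*n*(8 + v - n) (O(v, n) = (8 + v - n)*(2*n) = 2*n*(8 + v - n))
c(Z, W) = W*Z
c(-3, t(-1)) + O(-6, 7)*(-122) = 3*(-3) + (2*7*(8 - 6 - 1*7))*(-122) = -9 + (2*7*(8 - 6 - 7))*(-122) = -9 + (2*7*(-5))*(-122) = -9 - 70*(-122) = -9 + 8540 = 8531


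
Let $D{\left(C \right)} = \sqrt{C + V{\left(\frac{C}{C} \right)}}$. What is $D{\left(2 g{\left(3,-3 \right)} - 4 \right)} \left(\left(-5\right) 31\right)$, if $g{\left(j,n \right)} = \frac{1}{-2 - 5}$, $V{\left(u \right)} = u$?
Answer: $- \frac{155 i \sqrt{161}}{7} \approx - 280.96 i$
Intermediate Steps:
$g{\left(j,n \right)} = - \frac{1}{7}$ ($g{\left(j,n \right)} = \frac{1}{-7} = - \frac{1}{7}$)
$D{\left(C \right)} = \sqrt{1 + C}$ ($D{\left(C \right)} = \sqrt{C + \frac{C}{C}} = \sqrt{C + 1} = \sqrt{1 + C}$)
$D{\left(2 g{\left(3,-3 \right)} - 4 \right)} \left(\left(-5\right) 31\right) = \sqrt{1 + \left(2 \left(- \frac{1}{7}\right) - 4\right)} \left(\left(-5\right) 31\right) = \sqrt{1 - \frac{30}{7}} \left(-155\right) = \sqrt{- \frac{23}{7}} \left(-155\right) = \frac{i \sqrt{161}}{7} \left(-155\right) = - \frac{155 i \sqrt{161}}{7}$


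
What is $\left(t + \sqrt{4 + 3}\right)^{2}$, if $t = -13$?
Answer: $\left(13 - \sqrt{7}\right)^{2} \approx 107.21$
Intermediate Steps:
$\left(t + \sqrt{4 + 3}\right)^{2} = \left(-13 + \sqrt{4 + 3}\right)^{2} = \left(-13 + \sqrt{7}\right)^{2}$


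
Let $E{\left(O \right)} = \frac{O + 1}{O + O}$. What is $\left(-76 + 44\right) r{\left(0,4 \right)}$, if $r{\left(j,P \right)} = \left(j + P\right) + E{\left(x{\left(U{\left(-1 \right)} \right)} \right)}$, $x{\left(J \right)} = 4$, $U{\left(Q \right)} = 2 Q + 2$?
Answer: $-148$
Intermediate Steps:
$U{\left(Q \right)} = 2 + 2 Q$
$E{\left(O \right)} = \frac{1 + O}{2 O}$
$r{\left(j,P \right)} = \frac{5}{8} + P + j$ ($r{\left(j,P \right)} = \left(j + P\right) + \frac{1 + 4}{2 \cdot 4} = \left(P + j\right) + \frac{1}{2} \cdot \frac{1}{4} \cdot 5 = \left(P + j\right) + \frac{5}{8} = \frac{5}{8} + P + j$)
$\left(-76 + 44\right) r{\left(0,4 \right)} = \left(-76 + 44\right) \left(\frac{5}{8} + 4 + 0\right) = \left(-32\right) \frac{37}{8} = -148$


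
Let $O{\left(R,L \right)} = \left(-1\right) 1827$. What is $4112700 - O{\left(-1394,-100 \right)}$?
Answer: $4114527$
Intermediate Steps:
$O{\left(R,L \right)} = -1827$
$4112700 - O{\left(-1394,-100 \right)} = 4112700 - -1827 = 4112700 + 1827 = 4114527$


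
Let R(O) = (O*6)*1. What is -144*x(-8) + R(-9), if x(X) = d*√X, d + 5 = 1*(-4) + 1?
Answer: -54 + 2304*I*√2 ≈ -54.0 + 3258.3*I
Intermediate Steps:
R(O) = 6*O (R(O) = (6*O)*1 = 6*O)
d = -8 (d = -5 + (1*(-4) + 1) = -5 + (-4 + 1) = -5 - 3 = -8)
x(X) = -8*√X
-144*x(-8) + R(-9) = -(-1152)*√(-8) + 6*(-9) = -(-1152)*2*I*√2 - 54 = -(-2304)*I*√2 - 54 = 2304*I*√2 - 54 = -54 + 2304*I*√2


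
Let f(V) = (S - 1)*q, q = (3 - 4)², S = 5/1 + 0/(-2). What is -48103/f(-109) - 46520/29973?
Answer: -1441977299/119892 ≈ -12027.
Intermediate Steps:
S = 5 (S = 5*1 + 0*(-½) = 5 + 0 = 5)
q = 1 (q = (-1)² = 1)
f(V) = 4 (f(V) = (5 - 1)*1 = 4*1 = 4)
-48103/f(-109) - 46520/29973 = -48103/4 - 46520/29973 = -1441977299/119892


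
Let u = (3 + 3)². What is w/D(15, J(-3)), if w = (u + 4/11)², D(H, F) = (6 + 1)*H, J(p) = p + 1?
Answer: 32000/2541 ≈ 12.593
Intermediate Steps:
J(p) = 1 + p
u = 36 (u = 6² = 36)
D(H, F) = 7*H
w = 160000/121 (w = (36 + 4/11)² = (400/11)² = 160000/121 ≈ 1322.3)
w/D(15, J(-3)) = (160000/121)/(7*15) = (160000/121)/105 = (1/105)*(160000/121) = 32000/2541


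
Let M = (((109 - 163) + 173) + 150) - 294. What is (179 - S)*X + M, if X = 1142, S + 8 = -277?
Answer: 529863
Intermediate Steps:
S = -285 (S = -8 - 277 = -285)
M = -25 (M = ((-54 + 173) + 150) - 294 = (119 + 150) - 294 = 269 - 294 = -25)
(179 - S)*X + M = (179 - 1*(-285))*1142 - 25 = (179 + 285)*1142 - 25 = 464*1142 - 25 = 529888 - 25 = 529863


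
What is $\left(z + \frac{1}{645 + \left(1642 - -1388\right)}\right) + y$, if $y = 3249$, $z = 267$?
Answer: $\frac{12921301}{3675} \approx 3516.0$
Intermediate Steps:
$\left(z + \frac{1}{645 + \left(1642 - -1388\right)}\right) + y = \left(267 + \frac{1}{645 + \left(1642 - -1388\right)}\right) + 3249 = \left(267 + \frac{1}{645 + \left(1642 + 1388\right)}\right) + 3249 = \left(267 + \frac{1}{645 + 3030}\right) + 3249 = \left(267 + \frac{1}{3675}\right) + 3249 = \frac{981226}{3675} + 3249 = \frac{12921301}{3675}$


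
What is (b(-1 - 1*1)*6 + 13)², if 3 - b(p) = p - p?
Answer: 961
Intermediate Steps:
b(p) = 3 (b(p) = 3 - (p - p) = 3 - 1*0 = 3 + 0 = 3)
(b(-1 - 1*1)*6 + 13)² = (3*6 + 13)² = (18 + 13)² = 31² = 961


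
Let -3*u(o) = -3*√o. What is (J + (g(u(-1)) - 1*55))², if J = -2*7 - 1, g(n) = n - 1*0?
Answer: (70 - I)² ≈ 4899.0 - 140.0*I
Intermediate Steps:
u(o) = √o (u(o) = -(-1)*√o = √o)
g(n) = n (g(n) = n + 0 = n)
J = -15 (J = -14 - 1 = -15)
(J + (g(u(-1)) - 1*55))² = (-15 + (√(-1) - 1*55))² = (-15 + (I - 55))² = (-15 + (-55 + I))² = (-70 + I)²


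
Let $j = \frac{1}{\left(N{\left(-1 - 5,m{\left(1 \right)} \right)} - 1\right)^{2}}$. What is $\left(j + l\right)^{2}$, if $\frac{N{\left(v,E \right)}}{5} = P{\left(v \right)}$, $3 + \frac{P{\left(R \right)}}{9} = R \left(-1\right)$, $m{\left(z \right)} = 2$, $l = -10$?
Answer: $\frac{32241434481}{322417936} \approx 99.999$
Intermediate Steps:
$P{\left(R \right)} = -27 - 9 R$ ($P{\left(R \right)} = -27 + 9 R \left(-1\right) = -27 + 9 \left(- R\right) = -27 - 9 R$)
$N{\left(v,E \right)} = -135 - 45 v$ ($N{\left(v,E \right)} = 5 \left(-27 - 9 v\right) = -135 - 45 v$)
$j = \frac{1}{17956}$ ($j = \frac{1}{\left(\left(-135 - 45 \left(-1 - 5\right)\right) - 1\right)^{2}} = \frac{1}{\left(\left(-135 - -270\right) - 1\right)^{2}} = \frac{1}{\left(\left(-135 + 270\right) - 1\right)^{2}} = \frac{1}{\left(135 - 1\right)^{2}} = \frac{1}{134^{2}} = \frac{1}{17956} \approx 5.5692 \cdot 10^{-5}$)
$\left(j + l\right)^{2} = \left(\frac{1}{17956} - 10\right)^{2} = \left(- \frac{179559}{17956}\right)^{2} = \frac{32241434481}{322417936}$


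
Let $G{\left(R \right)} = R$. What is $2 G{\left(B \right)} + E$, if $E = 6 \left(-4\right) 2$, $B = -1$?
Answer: $-50$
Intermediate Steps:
$E = -48$ ($E = \left(-24\right) 2 = -48$)
$2 G{\left(B \right)} + E = 2 \left(-1\right) - 48 = -2 - 48 = -50$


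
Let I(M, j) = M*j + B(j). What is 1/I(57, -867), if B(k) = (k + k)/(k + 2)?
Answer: -865/42745701 ≈ -2.0236e-5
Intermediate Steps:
B(k) = 2*k/(2 + k) (B(k) = (2*k)/(2 + k) = 2*k/(2 + k))
I(M, j) = M*j + 2*j/(2 + j)
1/I(57, -867) = 1/(-867*(2 + 57*(2 - 867))/(2 - 867)) = 1/(-867*(2 + 57*(-865))/(-865)) = 1/(-867*(-1/865)*(2 - 49305)) = 1/(-867*(-1/865)*(-49303)) = 1/(-42745701/865) = -865/42745701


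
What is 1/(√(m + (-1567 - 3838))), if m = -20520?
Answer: -I*√1037/5185 ≈ -0.0062107*I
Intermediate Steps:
1/(√(m + (-1567 - 3838))) = 1/(√(-20520 + (-1567 - 3838))) = 1/(√(-20520 - 5405)) = 1/(√(-25925)) = 1/(5*I*√1037) = -I*√1037/5185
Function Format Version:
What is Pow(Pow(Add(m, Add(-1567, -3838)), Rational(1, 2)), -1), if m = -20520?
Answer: Mul(Rational(-1, 5185), I, Pow(1037, Rational(1, 2))) ≈ Mul(-0.0062107, I)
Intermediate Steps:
Pow(Pow(Add(m, Add(-1567, -3838)), Rational(1, 2)), -1) = Pow(Pow(Add(-20520, Add(-1567, -3838)), Rational(1, 2)), -1) = Pow(Pow(Add(-20520, -5405), Rational(1, 2)), -1) = Pow(Pow(-25925, Rational(1, 2)), -1) = Pow(Mul(5, I, Pow(1037, Rational(1, 2))), -1) = Mul(Rational(-1, 5185), I, Pow(1037, Rational(1, 2)))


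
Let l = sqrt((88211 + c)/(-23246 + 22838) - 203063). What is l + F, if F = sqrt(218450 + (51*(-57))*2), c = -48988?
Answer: 2*sqrt(53159) + I*sqrt(8454670554)/204 ≈ 461.12 + 450.73*I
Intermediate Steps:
F = 2*sqrt(53159) (F = sqrt(218450 - 2907*2) = sqrt(218450 - 5814) = sqrt(212636) = 2*sqrt(53159) ≈ 461.12)
l = I*sqrt(8454670554)/204 (l = sqrt((88211 - 48988)/(-23246 + 22838) - 203063) = sqrt(39223/(-408) - 203063) = sqrt(39223*(-1/408) - 203063) = sqrt(-39223/408 - 203063) = sqrt(-82888927/408) = I*sqrt(8454670554)/204 ≈ 450.73*I)
l + F = I*sqrt(8454670554)/204 + 2*sqrt(53159) = 2*sqrt(53159) + I*sqrt(8454670554)/204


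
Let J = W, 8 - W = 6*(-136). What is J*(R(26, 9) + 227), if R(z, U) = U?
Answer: 194464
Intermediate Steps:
W = 824 (W = 8 - 6*(-136) = 8 - 1*(-816) = 8 + 816 = 824)
J = 824
J*(R(26, 9) + 227) = 824*(9 + 227) = 824*236 = 194464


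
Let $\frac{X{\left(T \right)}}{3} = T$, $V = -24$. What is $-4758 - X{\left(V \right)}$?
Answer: $-4686$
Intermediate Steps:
$X{\left(T \right)} = 3 T$
$-4758 - X{\left(V \right)} = -4758 - 3 \left(-24\right) = -4758 - -72 = -4758 + 72 = -4686$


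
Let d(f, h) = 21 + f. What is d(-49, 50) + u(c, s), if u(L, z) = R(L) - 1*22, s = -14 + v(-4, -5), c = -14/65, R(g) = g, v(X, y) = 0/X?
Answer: -3264/65 ≈ -50.215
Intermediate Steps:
v(X, y) = 0
c = -14/65 (c = -14*1/65 = -14/65 ≈ -0.21538)
s = -14 (s = -14 + 0 = -14)
u(L, z) = -22 + L (u(L, z) = L - 1*22 = L - 22 = -22 + L)
d(-49, 50) + u(c, s) = (21 - 49) + (-22 - 14/65) = -28 - 1444/65 = -3264/65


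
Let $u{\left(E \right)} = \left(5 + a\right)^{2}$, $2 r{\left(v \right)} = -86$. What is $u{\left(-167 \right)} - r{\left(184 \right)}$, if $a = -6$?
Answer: $44$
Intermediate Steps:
$r{\left(v \right)} = -43$ ($r{\left(v \right)} = \frac{1}{2} \left(-86\right) = -43$)
$u{\left(E \right)} = 1$ ($u{\left(E \right)} = \left(5 - 6\right)^{2} = \left(-1\right)^{2} = 1$)
$u{\left(-167 \right)} - r{\left(184 \right)} = 1 - -43 = 1 + 43 = 44$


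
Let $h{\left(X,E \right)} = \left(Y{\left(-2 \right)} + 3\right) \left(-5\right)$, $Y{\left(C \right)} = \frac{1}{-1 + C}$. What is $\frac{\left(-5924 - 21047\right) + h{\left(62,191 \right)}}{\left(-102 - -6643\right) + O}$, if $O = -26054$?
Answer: $\frac{80953}{58539} \approx 1.3829$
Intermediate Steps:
$h{\left(X,E \right)} = - \frac{40}{3}$ ($h{\left(X,E \right)} = \left(\frac{1}{-1 - 2} + 3\right) \left(-5\right) = \left(\frac{1}{-3} + 3\right) \left(-5\right) = \left(- \frac{1}{3} + 3\right) \left(-5\right) = \frac{8}{3} \left(-5\right) = - \frac{40}{3}$)
$\frac{\left(-5924 - 21047\right) + h{\left(62,191 \right)}}{\left(-102 - -6643\right) + O} = \frac{\left(-5924 - 21047\right) - \frac{40}{3}}{\left(-102 - -6643\right) - 26054} = \frac{\left(-5924 - 21047\right) - \frac{40}{3}}{\left(-102 + 6643\right) - 26054} = \frac{-26971 - \frac{40}{3}}{6541 - 26054} = - \frac{80953}{3 \left(-19513\right)} = \left(- \frac{80953}{3}\right) \left(- \frac{1}{19513}\right) = \frac{80953}{58539}$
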